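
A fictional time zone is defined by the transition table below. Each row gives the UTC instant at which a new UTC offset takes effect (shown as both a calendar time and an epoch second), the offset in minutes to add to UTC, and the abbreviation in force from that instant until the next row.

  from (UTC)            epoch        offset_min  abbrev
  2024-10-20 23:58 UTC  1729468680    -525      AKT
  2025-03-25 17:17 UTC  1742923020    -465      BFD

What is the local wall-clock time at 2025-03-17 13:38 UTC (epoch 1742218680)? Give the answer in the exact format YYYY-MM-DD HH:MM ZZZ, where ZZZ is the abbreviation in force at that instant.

Query: 2025-03-17 13:38 UTC
Rule 1/2 (AKT, -08:45): 2024-10-20 23:58 UTC ≤ query < 2025-03-25 17:17 UTC
13·60 + 38 - 525 = 293 min
293 = 0·1440 + 293; 293 = 4·60 + 53 → 04:53, same day
→ 2025-03-17 04:53 AKT

2025-03-17 04:53 AKT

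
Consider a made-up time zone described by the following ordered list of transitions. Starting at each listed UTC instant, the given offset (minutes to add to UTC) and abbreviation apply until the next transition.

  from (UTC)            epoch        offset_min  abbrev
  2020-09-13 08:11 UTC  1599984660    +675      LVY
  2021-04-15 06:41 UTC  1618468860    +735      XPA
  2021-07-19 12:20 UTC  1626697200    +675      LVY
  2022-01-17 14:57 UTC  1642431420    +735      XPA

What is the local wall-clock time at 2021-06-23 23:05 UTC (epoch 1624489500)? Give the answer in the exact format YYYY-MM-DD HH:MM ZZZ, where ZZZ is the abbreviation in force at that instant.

Query: 2021-06-23 23:05 UTC
Rule 2/4 (XPA, +12:15): 2021-04-15 06:41 UTC ≤ query < 2021-07-19 12:20 UTC
23·60 + 5 + 735 = 2120 min
2120 = 1·1440 + 680; 680 = 11·60 + 20 → 11:20, 2021-06-23 + 1 day = 2021-06-24
→ 2021-06-24 11:20 XPA

2021-06-24 11:20 XPA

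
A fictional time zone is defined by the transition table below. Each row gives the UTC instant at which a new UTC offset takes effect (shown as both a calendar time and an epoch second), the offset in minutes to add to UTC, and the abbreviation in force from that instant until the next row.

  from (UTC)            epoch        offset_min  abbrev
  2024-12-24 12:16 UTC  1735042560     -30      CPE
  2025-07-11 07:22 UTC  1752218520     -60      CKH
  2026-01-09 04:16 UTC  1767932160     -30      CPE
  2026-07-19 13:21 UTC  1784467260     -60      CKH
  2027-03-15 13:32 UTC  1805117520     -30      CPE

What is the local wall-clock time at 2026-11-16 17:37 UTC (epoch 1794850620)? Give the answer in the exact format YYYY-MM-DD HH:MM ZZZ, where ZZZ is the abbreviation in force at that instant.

Query: 2026-11-16 17:37 UTC
Rule 4/5 (CKH, -01:00): 2026-07-19 13:21 UTC ≤ query < 2027-03-15 13:32 UTC
17·60 + 37 - 60 = 997 min
997 = 0·1440 + 997; 997 = 16·60 + 37 → 16:37, same day
→ 2026-11-16 16:37 CKH

2026-11-16 16:37 CKH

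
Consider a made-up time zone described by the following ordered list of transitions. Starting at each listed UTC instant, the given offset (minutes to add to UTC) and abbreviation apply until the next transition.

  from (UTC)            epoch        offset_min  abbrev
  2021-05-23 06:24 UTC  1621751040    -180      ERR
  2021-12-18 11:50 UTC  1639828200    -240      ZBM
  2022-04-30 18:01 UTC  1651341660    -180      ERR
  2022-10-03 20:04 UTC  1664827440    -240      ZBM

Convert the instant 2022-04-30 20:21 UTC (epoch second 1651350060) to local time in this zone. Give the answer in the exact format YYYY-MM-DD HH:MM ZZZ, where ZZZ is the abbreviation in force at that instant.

Query: 2022-04-30 20:21 UTC
Rule 3/4 (ERR, -03:00): 2022-04-30 18:01 UTC ≤ query < 2022-10-03 20:04 UTC
20·60 + 21 - 180 = 1041 min
1041 = 0·1440 + 1041; 1041 = 17·60 + 21 → 17:21, same day
→ 2022-04-30 17:21 ERR

2022-04-30 17:21 ERR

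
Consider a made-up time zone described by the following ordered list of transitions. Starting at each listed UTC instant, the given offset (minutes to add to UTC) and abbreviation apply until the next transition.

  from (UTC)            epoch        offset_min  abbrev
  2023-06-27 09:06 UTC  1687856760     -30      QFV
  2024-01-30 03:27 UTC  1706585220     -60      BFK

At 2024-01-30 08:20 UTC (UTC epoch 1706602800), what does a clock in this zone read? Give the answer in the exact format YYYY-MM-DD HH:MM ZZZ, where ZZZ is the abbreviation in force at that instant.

2024-01-30 07:20 BFK

Query: 2024-01-30 08:20 UTC
Rule 2/2 (BFK, -01:00): 2024-01-30 03:27 UTC ≤ query < +∞
8·60 + 20 - 60 = 440 min
440 = 0·1440 + 440; 440 = 7·60 + 20 → 07:20, same day
→ 2024-01-30 07:20 BFK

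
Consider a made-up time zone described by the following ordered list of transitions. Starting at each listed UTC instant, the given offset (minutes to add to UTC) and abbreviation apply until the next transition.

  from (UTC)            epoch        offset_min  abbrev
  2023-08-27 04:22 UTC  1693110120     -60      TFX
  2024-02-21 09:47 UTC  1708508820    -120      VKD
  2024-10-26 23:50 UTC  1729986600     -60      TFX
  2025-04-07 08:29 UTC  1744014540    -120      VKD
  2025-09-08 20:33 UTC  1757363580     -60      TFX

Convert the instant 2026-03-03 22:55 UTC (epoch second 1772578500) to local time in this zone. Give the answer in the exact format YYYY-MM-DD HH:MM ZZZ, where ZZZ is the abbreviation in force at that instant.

Query: 2026-03-03 22:55 UTC
Rule 5/5 (TFX, -01:00): 2025-09-08 20:33 UTC ≤ query < +∞
22·60 + 55 - 60 = 1315 min
1315 = 0·1440 + 1315; 1315 = 21·60 + 55 → 21:55, same day
→ 2026-03-03 21:55 TFX

2026-03-03 21:55 TFX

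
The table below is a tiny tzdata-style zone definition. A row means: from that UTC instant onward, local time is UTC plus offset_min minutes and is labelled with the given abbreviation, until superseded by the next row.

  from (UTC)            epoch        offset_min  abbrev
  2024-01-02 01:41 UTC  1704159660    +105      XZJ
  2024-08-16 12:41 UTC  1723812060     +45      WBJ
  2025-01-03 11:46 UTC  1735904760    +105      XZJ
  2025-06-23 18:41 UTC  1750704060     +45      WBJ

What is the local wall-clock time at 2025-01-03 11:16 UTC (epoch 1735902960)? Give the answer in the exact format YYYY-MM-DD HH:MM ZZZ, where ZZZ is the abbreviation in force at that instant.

2025-01-03 12:01 WBJ

Query: 2025-01-03 11:16 UTC
Rule 2/4 (WBJ, +00:45): 2024-08-16 12:41 UTC ≤ query < 2025-01-03 11:46 UTC
11·60 + 16 + 45 = 721 min
721 = 0·1440 + 721; 721 = 12·60 + 1 → 12:01, same day
→ 2025-01-03 12:01 WBJ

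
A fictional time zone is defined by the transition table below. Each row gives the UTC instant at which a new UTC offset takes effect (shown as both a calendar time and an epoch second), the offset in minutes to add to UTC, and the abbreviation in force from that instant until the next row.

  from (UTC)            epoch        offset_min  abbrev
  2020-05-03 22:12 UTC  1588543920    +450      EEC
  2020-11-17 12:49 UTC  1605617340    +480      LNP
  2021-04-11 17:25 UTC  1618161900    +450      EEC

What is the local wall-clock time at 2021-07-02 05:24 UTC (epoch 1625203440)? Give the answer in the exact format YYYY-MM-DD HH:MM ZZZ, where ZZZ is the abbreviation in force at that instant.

2021-07-02 12:54 EEC

Query: 2021-07-02 05:24 UTC
Rule 3/3 (EEC, +07:30): 2021-04-11 17:25 UTC ≤ query < +∞
5·60 + 24 + 450 = 774 min
774 = 0·1440 + 774; 774 = 12·60 + 54 → 12:54, same day
→ 2021-07-02 12:54 EEC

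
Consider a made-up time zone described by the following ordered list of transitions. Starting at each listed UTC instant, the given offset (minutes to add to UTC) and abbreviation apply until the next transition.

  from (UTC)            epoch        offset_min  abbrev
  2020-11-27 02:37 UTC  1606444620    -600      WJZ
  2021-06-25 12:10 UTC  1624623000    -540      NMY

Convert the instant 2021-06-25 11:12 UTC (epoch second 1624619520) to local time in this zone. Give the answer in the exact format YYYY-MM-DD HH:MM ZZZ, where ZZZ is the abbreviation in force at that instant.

2021-06-25 01:12 WJZ

Query: 2021-06-25 11:12 UTC
Rule 1/2 (WJZ, -10:00): 2020-11-27 02:37 UTC ≤ query < 2021-06-25 12:10 UTC
11·60 + 12 - 600 = 72 min
72 = 0·1440 + 72; 72 = 1·60 + 12 → 01:12, same day
→ 2021-06-25 01:12 WJZ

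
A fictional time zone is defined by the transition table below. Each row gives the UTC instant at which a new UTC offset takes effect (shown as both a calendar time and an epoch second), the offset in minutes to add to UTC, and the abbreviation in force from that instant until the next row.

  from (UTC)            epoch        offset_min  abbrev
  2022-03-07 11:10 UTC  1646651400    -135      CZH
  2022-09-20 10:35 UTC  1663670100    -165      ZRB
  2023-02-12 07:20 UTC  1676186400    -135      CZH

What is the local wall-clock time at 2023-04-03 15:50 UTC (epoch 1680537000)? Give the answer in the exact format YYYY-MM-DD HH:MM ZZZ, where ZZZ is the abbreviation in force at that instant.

2023-04-03 13:35 CZH

Query: 2023-04-03 15:50 UTC
Rule 3/3 (CZH, -02:15): 2023-02-12 07:20 UTC ≤ query < +∞
15·60 + 50 - 135 = 815 min
815 = 0·1440 + 815; 815 = 13·60 + 35 → 13:35, same day
→ 2023-04-03 13:35 CZH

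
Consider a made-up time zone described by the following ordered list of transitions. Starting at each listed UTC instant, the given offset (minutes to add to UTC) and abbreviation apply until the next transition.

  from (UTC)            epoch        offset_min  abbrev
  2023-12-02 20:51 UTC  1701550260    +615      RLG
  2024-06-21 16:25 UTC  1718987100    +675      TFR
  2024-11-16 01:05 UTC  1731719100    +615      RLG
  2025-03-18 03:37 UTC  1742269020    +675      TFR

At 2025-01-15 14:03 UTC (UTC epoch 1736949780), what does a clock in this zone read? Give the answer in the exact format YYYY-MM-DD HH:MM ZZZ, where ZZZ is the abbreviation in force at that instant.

2025-01-16 00:18 RLG

Query: 2025-01-15 14:03 UTC
Rule 3/4 (RLG, +10:15): 2024-11-16 01:05 UTC ≤ query < 2025-03-18 03:37 UTC
14·60 + 3 + 615 = 1458 min
1458 = 1·1440 + 18; 18 = 0·60 + 18 → 00:18, 2025-01-15 + 1 day = 2025-01-16
→ 2025-01-16 00:18 RLG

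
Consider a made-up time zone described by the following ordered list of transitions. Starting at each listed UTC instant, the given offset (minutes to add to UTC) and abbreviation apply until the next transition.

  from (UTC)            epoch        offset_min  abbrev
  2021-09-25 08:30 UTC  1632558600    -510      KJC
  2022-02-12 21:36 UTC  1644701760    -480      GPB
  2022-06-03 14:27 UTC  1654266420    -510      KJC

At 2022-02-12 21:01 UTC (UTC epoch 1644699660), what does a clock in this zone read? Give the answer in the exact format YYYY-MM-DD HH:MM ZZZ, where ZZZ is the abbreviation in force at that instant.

2022-02-12 12:31 KJC

Query: 2022-02-12 21:01 UTC
Rule 1/3 (KJC, -08:30): 2021-09-25 08:30 UTC ≤ query < 2022-02-12 21:36 UTC
21·60 + 1 - 510 = 751 min
751 = 0·1440 + 751; 751 = 12·60 + 31 → 12:31, same day
→ 2022-02-12 12:31 KJC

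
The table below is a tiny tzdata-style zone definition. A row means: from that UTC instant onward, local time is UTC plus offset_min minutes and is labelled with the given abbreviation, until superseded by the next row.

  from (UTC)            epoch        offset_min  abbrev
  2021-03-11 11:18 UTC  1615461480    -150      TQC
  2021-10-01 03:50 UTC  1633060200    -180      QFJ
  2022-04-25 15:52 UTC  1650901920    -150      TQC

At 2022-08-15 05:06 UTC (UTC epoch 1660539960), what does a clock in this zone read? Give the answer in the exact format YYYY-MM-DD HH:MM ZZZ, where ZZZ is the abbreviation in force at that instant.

2022-08-15 02:36 TQC

Query: 2022-08-15 05:06 UTC
Rule 3/3 (TQC, -02:30): 2022-04-25 15:52 UTC ≤ query < +∞
5·60 + 6 - 150 = 156 min
156 = 0·1440 + 156; 156 = 2·60 + 36 → 02:36, same day
→ 2022-08-15 02:36 TQC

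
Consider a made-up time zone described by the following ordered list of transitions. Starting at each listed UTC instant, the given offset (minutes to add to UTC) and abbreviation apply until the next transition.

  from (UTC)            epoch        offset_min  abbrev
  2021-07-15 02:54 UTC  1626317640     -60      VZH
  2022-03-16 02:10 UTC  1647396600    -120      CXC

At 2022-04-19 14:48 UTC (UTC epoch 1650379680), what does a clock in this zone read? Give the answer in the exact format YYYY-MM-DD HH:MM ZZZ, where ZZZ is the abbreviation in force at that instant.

Query: 2022-04-19 14:48 UTC
Rule 2/2 (CXC, -02:00): 2022-03-16 02:10 UTC ≤ query < +∞
14·60 + 48 - 120 = 768 min
768 = 0·1440 + 768; 768 = 12·60 + 48 → 12:48, same day
→ 2022-04-19 12:48 CXC

2022-04-19 12:48 CXC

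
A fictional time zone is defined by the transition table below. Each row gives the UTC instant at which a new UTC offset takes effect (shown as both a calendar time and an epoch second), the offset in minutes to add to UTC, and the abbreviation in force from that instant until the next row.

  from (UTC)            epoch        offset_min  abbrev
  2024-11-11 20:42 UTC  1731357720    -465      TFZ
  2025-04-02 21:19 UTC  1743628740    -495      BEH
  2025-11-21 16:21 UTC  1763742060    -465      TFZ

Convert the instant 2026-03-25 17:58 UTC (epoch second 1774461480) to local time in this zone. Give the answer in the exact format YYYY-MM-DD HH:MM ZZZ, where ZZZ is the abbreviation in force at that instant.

2026-03-25 10:13 TFZ

Query: 2026-03-25 17:58 UTC
Rule 3/3 (TFZ, -07:45): 2025-11-21 16:21 UTC ≤ query < +∞
17·60 + 58 - 465 = 613 min
613 = 0·1440 + 613; 613 = 10·60 + 13 → 10:13, same day
→ 2026-03-25 10:13 TFZ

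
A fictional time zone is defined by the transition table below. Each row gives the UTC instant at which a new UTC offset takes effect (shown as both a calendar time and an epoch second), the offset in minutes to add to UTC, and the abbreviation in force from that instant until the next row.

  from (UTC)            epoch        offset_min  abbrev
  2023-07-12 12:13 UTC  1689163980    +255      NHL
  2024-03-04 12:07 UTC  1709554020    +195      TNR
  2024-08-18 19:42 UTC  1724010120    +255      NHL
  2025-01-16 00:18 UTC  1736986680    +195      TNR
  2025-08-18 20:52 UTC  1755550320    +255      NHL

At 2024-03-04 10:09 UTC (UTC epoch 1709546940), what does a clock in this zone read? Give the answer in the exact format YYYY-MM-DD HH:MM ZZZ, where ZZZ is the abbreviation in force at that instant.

Query: 2024-03-04 10:09 UTC
Rule 1/5 (NHL, +04:15): 2023-07-12 12:13 UTC ≤ query < 2024-03-04 12:07 UTC
10·60 + 9 + 255 = 864 min
864 = 0·1440 + 864; 864 = 14·60 + 24 → 14:24, same day
→ 2024-03-04 14:24 NHL

2024-03-04 14:24 NHL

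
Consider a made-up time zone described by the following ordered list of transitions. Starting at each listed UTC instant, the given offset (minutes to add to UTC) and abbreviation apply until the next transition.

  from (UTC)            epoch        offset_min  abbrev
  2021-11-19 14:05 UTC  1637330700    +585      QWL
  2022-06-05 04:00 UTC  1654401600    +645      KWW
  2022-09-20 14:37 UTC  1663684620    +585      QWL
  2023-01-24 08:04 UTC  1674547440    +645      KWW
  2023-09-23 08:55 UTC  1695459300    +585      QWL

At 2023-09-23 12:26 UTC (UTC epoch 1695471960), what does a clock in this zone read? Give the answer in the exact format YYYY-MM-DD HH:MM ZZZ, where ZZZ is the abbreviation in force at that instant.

Query: 2023-09-23 12:26 UTC
Rule 5/5 (QWL, +09:45): 2023-09-23 08:55 UTC ≤ query < +∞
12·60 + 26 + 585 = 1331 min
1331 = 0·1440 + 1331; 1331 = 22·60 + 11 → 22:11, same day
→ 2023-09-23 22:11 QWL

2023-09-23 22:11 QWL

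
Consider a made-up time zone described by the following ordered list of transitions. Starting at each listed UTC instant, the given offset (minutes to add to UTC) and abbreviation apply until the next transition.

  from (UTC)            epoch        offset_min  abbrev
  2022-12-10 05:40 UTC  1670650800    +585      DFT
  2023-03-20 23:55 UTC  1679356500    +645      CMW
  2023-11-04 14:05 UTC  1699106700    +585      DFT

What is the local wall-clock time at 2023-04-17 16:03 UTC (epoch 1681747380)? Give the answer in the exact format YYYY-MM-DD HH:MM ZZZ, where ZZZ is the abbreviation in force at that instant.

Query: 2023-04-17 16:03 UTC
Rule 2/3 (CMW, +10:45): 2023-03-20 23:55 UTC ≤ query < 2023-11-04 14:05 UTC
16·60 + 3 + 645 = 1608 min
1608 = 1·1440 + 168; 168 = 2·60 + 48 → 02:48, 2023-04-17 + 1 day = 2023-04-18
→ 2023-04-18 02:48 CMW

2023-04-18 02:48 CMW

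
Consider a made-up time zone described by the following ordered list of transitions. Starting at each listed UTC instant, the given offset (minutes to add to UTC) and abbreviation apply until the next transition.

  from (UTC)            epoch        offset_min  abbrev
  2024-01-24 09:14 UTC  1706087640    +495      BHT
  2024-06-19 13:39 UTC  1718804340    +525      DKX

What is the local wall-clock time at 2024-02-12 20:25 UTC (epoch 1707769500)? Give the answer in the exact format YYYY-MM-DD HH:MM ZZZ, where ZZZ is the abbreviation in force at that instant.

Query: 2024-02-12 20:25 UTC
Rule 1/2 (BHT, +08:15): 2024-01-24 09:14 UTC ≤ query < 2024-06-19 13:39 UTC
20·60 + 25 + 495 = 1720 min
1720 = 1·1440 + 280; 280 = 4·60 + 40 → 04:40, 2024-02-12 + 1 day = 2024-02-13
→ 2024-02-13 04:40 BHT

2024-02-13 04:40 BHT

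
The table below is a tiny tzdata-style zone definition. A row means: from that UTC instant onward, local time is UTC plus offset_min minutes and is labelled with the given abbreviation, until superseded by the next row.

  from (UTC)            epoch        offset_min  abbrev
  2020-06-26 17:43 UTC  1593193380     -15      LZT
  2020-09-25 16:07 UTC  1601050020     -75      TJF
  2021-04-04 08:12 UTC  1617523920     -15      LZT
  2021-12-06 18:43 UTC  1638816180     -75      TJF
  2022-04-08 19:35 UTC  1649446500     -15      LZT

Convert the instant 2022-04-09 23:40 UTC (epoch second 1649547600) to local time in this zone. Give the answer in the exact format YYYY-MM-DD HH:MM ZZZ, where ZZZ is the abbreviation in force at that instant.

Query: 2022-04-09 23:40 UTC
Rule 5/5 (LZT, -00:15): 2022-04-08 19:35 UTC ≤ query < +∞
23·60 + 40 - 15 = 1405 min
1405 = 0·1440 + 1405; 1405 = 23·60 + 25 → 23:25, same day
→ 2022-04-09 23:25 LZT

2022-04-09 23:25 LZT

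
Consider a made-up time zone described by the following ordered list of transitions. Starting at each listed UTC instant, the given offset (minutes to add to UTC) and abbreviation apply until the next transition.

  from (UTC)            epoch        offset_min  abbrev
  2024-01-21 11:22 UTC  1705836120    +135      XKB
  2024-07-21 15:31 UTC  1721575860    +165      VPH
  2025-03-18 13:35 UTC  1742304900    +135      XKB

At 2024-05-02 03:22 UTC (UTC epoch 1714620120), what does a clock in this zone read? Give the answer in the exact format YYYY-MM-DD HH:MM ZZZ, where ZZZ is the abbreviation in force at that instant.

2024-05-02 05:37 XKB

Query: 2024-05-02 03:22 UTC
Rule 1/3 (XKB, +02:15): 2024-01-21 11:22 UTC ≤ query < 2024-07-21 15:31 UTC
3·60 + 22 + 135 = 337 min
337 = 0·1440 + 337; 337 = 5·60 + 37 → 05:37, same day
→ 2024-05-02 05:37 XKB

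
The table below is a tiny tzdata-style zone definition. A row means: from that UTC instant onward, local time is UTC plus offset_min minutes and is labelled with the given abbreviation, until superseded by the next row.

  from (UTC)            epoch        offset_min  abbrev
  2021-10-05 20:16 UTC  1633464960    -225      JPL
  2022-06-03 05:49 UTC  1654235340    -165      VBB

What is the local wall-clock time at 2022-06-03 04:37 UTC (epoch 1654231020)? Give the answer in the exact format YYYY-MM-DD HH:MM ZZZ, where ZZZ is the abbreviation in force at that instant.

Query: 2022-06-03 04:37 UTC
Rule 1/2 (JPL, -03:45): 2021-10-05 20:16 UTC ≤ query < 2022-06-03 05:49 UTC
4·60 + 37 - 225 = 52 min
52 = 0·1440 + 52; 52 = 0·60 + 52 → 00:52, same day
→ 2022-06-03 00:52 JPL

2022-06-03 00:52 JPL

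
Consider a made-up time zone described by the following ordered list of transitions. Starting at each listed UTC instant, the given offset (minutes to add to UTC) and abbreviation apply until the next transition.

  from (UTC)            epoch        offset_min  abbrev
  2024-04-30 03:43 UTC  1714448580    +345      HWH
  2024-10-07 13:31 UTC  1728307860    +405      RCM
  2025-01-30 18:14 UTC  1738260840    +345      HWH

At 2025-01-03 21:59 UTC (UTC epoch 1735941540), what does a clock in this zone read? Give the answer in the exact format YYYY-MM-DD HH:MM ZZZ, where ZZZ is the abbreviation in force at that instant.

Query: 2025-01-03 21:59 UTC
Rule 2/3 (RCM, +06:45): 2024-10-07 13:31 UTC ≤ query < 2025-01-30 18:14 UTC
21·60 + 59 + 405 = 1724 min
1724 = 1·1440 + 284; 284 = 4·60 + 44 → 04:44, 2025-01-03 + 1 day = 2025-01-04
→ 2025-01-04 04:44 RCM

2025-01-04 04:44 RCM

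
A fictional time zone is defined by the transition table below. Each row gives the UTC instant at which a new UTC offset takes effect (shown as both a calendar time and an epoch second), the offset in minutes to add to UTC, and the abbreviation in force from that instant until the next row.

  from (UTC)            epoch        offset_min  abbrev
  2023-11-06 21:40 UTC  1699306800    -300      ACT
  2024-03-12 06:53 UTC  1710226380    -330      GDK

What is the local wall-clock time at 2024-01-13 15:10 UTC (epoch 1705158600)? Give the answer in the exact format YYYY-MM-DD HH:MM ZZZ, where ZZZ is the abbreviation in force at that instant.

Query: 2024-01-13 15:10 UTC
Rule 1/2 (ACT, -05:00): 2023-11-06 21:40 UTC ≤ query < 2024-03-12 06:53 UTC
15·60 + 10 - 300 = 610 min
610 = 0·1440 + 610; 610 = 10·60 + 10 → 10:10, same day
→ 2024-01-13 10:10 ACT

2024-01-13 10:10 ACT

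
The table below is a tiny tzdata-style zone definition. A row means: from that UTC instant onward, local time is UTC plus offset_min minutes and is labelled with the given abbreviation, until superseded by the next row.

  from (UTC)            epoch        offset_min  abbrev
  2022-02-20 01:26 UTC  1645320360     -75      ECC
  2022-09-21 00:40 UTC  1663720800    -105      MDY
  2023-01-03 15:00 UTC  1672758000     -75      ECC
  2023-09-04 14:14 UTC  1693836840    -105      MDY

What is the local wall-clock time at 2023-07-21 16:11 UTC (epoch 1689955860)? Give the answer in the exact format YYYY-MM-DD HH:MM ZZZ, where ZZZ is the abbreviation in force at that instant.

Query: 2023-07-21 16:11 UTC
Rule 3/4 (ECC, -01:15): 2023-01-03 15:00 UTC ≤ query < 2023-09-04 14:14 UTC
16·60 + 11 - 75 = 896 min
896 = 0·1440 + 896; 896 = 14·60 + 56 → 14:56, same day
→ 2023-07-21 14:56 ECC

2023-07-21 14:56 ECC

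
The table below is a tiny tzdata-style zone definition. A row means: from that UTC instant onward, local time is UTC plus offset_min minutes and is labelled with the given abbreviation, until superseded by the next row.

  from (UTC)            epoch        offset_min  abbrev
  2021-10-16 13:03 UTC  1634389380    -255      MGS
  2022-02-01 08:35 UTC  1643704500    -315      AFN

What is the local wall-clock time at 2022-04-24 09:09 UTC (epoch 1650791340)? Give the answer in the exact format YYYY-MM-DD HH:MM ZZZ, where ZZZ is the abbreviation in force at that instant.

2022-04-24 03:54 AFN

Query: 2022-04-24 09:09 UTC
Rule 2/2 (AFN, -05:15): 2022-02-01 08:35 UTC ≤ query < +∞
9·60 + 9 - 315 = 234 min
234 = 0·1440 + 234; 234 = 3·60 + 54 → 03:54, same day
→ 2022-04-24 03:54 AFN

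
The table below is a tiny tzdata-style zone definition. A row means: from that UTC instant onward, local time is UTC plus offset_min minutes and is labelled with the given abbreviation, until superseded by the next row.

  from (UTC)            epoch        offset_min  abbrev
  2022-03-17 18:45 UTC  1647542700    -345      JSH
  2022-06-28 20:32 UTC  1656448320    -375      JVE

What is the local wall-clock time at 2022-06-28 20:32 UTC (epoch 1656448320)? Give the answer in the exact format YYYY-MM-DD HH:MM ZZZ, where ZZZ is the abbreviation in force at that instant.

Query: 2022-06-28 20:32 UTC
Rule 2/2 (JVE, -06:15): 2022-06-28 20:32 UTC ≤ query < +∞
20·60 + 32 - 375 = 857 min
857 = 0·1440 + 857; 857 = 14·60 + 17 → 14:17, same day
→ 2022-06-28 14:17 JVE

2022-06-28 14:17 JVE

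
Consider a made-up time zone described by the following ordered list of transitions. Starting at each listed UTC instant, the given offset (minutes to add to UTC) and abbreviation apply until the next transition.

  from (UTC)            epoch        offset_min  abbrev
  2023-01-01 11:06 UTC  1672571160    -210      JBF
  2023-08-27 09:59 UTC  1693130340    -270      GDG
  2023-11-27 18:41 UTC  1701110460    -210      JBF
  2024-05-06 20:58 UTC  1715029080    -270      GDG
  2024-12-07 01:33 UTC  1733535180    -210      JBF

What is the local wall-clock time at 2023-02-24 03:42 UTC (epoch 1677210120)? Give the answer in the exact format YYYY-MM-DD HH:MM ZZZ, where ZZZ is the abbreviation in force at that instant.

2023-02-24 00:12 JBF

Query: 2023-02-24 03:42 UTC
Rule 1/5 (JBF, -03:30): 2023-01-01 11:06 UTC ≤ query < 2023-08-27 09:59 UTC
3·60 + 42 - 210 = 12 min
12 = 0·1440 + 12; 12 = 0·60 + 12 → 00:12, same day
→ 2023-02-24 00:12 JBF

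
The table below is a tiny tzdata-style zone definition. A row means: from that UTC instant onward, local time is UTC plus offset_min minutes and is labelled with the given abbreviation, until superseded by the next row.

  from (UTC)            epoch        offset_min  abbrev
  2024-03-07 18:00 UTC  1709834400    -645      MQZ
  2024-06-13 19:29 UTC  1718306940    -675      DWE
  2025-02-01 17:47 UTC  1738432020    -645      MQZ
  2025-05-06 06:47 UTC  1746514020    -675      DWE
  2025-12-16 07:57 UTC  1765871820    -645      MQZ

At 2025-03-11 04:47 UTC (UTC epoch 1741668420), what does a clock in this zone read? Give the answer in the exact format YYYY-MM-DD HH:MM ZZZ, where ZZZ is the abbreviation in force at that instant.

Query: 2025-03-11 04:47 UTC
Rule 3/5 (MQZ, -10:45): 2025-02-01 17:47 UTC ≤ query < 2025-05-06 06:47 UTC
4·60 + 47 - 645 = -358 min
-358 = -1·1440 + 1082; 1082 = 18·60 + 2 → 18:02, 2025-03-11 - 1 day = 2025-03-10
→ 2025-03-10 18:02 MQZ

2025-03-10 18:02 MQZ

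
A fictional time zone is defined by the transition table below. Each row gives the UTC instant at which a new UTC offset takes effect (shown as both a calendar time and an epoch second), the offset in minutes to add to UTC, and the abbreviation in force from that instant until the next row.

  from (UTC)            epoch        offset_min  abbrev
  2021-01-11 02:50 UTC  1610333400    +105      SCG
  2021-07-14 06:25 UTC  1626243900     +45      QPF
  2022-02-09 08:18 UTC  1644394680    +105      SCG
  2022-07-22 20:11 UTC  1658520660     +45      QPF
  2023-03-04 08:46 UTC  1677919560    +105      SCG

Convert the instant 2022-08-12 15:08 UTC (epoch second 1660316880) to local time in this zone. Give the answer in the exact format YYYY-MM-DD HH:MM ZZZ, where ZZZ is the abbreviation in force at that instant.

Query: 2022-08-12 15:08 UTC
Rule 4/5 (QPF, +00:45): 2022-07-22 20:11 UTC ≤ query < 2023-03-04 08:46 UTC
15·60 + 8 + 45 = 953 min
953 = 0·1440 + 953; 953 = 15·60 + 53 → 15:53, same day
→ 2022-08-12 15:53 QPF

2022-08-12 15:53 QPF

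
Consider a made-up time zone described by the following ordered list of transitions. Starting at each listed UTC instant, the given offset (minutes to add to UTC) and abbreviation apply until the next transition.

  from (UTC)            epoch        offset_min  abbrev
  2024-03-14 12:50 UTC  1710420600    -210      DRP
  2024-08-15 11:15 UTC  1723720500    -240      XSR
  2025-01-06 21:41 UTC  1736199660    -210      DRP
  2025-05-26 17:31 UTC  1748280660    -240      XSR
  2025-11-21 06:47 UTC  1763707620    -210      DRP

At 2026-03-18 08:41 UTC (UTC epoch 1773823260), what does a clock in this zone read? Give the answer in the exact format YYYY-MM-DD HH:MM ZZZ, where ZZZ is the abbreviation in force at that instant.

Query: 2026-03-18 08:41 UTC
Rule 5/5 (DRP, -03:30): 2025-11-21 06:47 UTC ≤ query < +∞
8·60 + 41 - 210 = 311 min
311 = 0·1440 + 311; 311 = 5·60 + 11 → 05:11, same day
→ 2026-03-18 05:11 DRP

2026-03-18 05:11 DRP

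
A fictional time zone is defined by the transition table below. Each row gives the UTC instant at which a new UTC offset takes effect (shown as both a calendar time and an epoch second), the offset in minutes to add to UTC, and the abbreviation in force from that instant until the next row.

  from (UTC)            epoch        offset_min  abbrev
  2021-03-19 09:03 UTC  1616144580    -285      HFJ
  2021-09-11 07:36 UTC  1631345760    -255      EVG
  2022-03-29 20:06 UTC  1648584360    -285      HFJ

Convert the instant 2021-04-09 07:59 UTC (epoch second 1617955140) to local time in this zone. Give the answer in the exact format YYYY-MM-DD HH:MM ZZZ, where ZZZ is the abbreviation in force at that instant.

2021-04-09 03:14 HFJ

Query: 2021-04-09 07:59 UTC
Rule 1/3 (HFJ, -04:45): 2021-03-19 09:03 UTC ≤ query < 2021-09-11 07:36 UTC
7·60 + 59 - 285 = 194 min
194 = 0·1440 + 194; 194 = 3·60 + 14 → 03:14, same day
→ 2021-04-09 03:14 HFJ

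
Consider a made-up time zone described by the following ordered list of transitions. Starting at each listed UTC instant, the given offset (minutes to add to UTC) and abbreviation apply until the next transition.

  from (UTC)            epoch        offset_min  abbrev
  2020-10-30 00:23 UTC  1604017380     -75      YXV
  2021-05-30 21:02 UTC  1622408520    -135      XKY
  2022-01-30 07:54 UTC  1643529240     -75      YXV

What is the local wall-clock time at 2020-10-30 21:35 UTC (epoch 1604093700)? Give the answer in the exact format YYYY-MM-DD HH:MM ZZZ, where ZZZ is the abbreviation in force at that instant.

Query: 2020-10-30 21:35 UTC
Rule 1/3 (YXV, -01:15): 2020-10-30 00:23 UTC ≤ query < 2021-05-30 21:02 UTC
21·60 + 35 - 75 = 1220 min
1220 = 0·1440 + 1220; 1220 = 20·60 + 20 → 20:20, same day
→ 2020-10-30 20:20 YXV

2020-10-30 20:20 YXV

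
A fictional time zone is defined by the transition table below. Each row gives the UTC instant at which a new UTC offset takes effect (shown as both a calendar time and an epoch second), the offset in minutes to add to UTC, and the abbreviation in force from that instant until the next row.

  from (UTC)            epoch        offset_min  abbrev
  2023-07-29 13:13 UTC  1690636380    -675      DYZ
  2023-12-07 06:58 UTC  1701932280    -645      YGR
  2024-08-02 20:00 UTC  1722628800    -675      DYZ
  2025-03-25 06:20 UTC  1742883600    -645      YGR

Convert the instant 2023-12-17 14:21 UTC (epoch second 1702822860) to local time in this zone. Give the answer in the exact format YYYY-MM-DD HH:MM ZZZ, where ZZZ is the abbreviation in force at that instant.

2023-12-17 03:36 YGR

Query: 2023-12-17 14:21 UTC
Rule 2/4 (YGR, -10:45): 2023-12-07 06:58 UTC ≤ query < 2024-08-02 20:00 UTC
14·60 + 21 - 645 = 216 min
216 = 0·1440 + 216; 216 = 3·60 + 36 → 03:36, same day
→ 2023-12-17 03:36 YGR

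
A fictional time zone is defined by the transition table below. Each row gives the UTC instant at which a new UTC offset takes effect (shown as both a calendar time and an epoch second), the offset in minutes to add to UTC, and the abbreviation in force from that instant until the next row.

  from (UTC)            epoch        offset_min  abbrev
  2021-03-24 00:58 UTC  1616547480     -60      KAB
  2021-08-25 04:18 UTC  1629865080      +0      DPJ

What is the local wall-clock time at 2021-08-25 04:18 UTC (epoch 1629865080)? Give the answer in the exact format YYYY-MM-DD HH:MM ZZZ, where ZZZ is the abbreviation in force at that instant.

2021-08-25 04:18 DPJ

Query: 2021-08-25 04:18 UTC
Rule 2/2 (DPJ, +00:00): 2021-08-25 04:18 UTC ≤ query < +∞
4·60 + 18 + 0 = 258 min
258 = 0·1440 + 258; 258 = 4·60 + 18 → 04:18, same day
→ 2021-08-25 04:18 DPJ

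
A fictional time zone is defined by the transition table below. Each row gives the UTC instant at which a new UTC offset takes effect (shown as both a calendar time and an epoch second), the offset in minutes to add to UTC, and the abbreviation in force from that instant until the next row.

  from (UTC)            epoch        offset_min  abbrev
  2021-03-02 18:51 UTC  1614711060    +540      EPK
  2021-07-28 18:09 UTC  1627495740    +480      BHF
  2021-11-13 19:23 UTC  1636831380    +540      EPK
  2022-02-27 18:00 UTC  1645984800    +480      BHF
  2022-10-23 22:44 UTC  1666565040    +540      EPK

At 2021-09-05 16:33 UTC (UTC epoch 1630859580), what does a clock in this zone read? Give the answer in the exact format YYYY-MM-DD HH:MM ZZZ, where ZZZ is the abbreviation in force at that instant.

Query: 2021-09-05 16:33 UTC
Rule 2/5 (BHF, +08:00): 2021-07-28 18:09 UTC ≤ query < 2021-11-13 19:23 UTC
16·60 + 33 + 480 = 1473 min
1473 = 1·1440 + 33; 33 = 0·60 + 33 → 00:33, 2021-09-05 + 1 day = 2021-09-06
→ 2021-09-06 00:33 BHF

2021-09-06 00:33 BHF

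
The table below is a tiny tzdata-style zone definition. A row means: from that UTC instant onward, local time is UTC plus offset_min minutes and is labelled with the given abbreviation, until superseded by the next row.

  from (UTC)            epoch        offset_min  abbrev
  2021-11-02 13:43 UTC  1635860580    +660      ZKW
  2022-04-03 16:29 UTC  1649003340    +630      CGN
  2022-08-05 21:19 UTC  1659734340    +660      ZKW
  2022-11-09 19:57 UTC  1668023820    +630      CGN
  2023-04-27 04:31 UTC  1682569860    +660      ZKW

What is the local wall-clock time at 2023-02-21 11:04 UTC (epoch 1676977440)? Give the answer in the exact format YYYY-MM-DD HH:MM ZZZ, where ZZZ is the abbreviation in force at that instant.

Query: 2023-02-21 11:04 UTC
Rule 4/5 (CGN, +10:30): 2022-11-09 19:57 UTC ≤ query < 2023-04-27 04:31 UTC
11·60 + 4 + 630 = 1294 min
1294 = 0·1440 + 1294; 1294 = 21·60 + 34 → 21:34, same day
→ 2023-02-21 21:34 CGN

2023-02-21 21:34 CGN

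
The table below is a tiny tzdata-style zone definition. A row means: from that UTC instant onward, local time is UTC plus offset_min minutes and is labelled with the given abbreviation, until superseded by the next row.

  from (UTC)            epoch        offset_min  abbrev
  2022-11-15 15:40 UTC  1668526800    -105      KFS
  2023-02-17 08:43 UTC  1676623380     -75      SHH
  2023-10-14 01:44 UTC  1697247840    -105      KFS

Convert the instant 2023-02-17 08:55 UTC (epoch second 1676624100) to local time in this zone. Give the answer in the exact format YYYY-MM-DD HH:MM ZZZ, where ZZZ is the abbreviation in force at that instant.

2023-02-17 07:40 SHH

Query: 2023-02-17 08:55 UTC
Rule 2/3 (SHH, -01:15): 2023-02-17 08:43 UTC ≤ query < 2023-10-14 01:44 UTC
8·60 + 55 - 75 = 460 min
460 = 0·1440 + 460; 460 = 7·60 + 40 → 07:40, same day
→ 2023-02-17 07:40 SHH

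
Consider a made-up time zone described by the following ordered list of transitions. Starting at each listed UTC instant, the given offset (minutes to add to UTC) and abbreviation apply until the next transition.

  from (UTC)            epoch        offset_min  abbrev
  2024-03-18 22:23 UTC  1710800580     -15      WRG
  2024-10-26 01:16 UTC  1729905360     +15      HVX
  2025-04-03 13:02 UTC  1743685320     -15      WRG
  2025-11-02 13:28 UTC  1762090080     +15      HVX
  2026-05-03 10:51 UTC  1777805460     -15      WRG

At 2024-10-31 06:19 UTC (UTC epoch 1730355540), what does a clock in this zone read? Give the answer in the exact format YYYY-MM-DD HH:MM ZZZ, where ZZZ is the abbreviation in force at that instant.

2024-10-31 06:34 HVX

Query: 2024-10-31 06:19 UTC
Rule 2/5 (HVX, +00:15): 2024-10-26 01:16 UTC ≤ query < 2025-04-03 13:02 UTC
6·60 + 19 + 15 = 394 min
394 = 0·1440 + 394; 394 = 6·60 + 34 → 06:34, same day
→ 2024-10-31 06:34 HVX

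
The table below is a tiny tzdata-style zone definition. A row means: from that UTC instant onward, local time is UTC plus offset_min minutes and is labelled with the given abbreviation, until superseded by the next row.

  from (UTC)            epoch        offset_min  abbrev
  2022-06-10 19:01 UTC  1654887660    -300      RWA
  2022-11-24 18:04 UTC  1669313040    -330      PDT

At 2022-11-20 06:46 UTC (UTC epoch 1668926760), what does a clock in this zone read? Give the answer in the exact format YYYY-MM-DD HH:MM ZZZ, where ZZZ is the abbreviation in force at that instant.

2022-11-20 01:46 RWA

Query: 2022-11-20 06:46 UTC
Rule 1/2 (RWA, -05:00): 2022-06-10 19:01 UTC ≤ query < 2022-11-24 18:04 UTC
6·60 + 46 - 300 = 106 min
106 = 0·1440 + 106; 106 = 1·60 + 46 → 01:46, same day
→ 2022-11-20 01:46 RWA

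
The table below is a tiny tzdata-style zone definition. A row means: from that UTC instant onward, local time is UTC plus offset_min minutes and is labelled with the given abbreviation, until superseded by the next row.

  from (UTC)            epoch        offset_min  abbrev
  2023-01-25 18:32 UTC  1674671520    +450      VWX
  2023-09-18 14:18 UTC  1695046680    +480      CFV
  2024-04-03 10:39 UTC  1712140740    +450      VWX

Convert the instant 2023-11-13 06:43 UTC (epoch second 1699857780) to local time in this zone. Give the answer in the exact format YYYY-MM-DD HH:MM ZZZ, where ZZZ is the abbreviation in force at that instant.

Query: 2023-11-13 06:43 UTC
Rule 2/3 (CFV, +08:00): 2023-09-18 14:18 UTC ≤ query < 2024-04-03 10:39 UTC
6·60 + 43 + 480 = 883 min
883 = 0·1440 + 883; 883 = 14·60 + 43 → 14:43, same day
→ 2023-11-13 14:43 CFV

2023-11-13 14:43 CFV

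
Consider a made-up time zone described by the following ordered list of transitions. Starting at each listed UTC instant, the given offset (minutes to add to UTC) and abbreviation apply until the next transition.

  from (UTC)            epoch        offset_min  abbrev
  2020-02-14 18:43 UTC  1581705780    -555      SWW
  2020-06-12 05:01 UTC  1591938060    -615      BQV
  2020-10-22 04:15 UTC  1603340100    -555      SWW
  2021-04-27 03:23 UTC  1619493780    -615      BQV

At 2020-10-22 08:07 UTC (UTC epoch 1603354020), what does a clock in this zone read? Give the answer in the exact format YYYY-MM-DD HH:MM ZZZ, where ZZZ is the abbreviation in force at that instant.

Query: 2020-10-22 08:07 UTC
Rule 3/4 (SWW, -09:15): 2020-10-22 04:15 UTC ≤ query < 2021-04-27 03:23 UTC
8·60 + 7 - 555 = -68 min
-68 = -1·1440 + 1372; 1372 = 22·60 + 52 → 22:52, 2020-10-22 - 1 day = 2020-10-21
→ 2020-10-21 22:52 SWW

2020-10-21 22:52 SWW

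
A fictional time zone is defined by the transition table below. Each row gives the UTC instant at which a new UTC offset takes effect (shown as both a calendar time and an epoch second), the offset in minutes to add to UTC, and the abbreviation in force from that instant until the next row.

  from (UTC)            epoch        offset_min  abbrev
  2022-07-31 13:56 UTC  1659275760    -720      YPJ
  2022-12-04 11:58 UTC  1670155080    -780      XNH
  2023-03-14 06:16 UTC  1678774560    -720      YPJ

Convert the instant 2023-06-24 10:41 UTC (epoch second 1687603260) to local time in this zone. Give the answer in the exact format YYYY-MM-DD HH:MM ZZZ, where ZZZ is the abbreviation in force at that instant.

Query: 2023-06-24 10:41 UTC
Rule 3/3 (YPJ, -12:00): 2023-03-14 06:16 UTC ≤ query < +∞
10·60 + 41 - 720 = -79 min
-79 = -1·1440 + 1361; 1361 = 22·60 + 41 → 22:41, 2023-06-24 - 1 day = 2023-06-23
→ 2023-06-23 22:41 YPJ

2023-06-23 22:41 YPJ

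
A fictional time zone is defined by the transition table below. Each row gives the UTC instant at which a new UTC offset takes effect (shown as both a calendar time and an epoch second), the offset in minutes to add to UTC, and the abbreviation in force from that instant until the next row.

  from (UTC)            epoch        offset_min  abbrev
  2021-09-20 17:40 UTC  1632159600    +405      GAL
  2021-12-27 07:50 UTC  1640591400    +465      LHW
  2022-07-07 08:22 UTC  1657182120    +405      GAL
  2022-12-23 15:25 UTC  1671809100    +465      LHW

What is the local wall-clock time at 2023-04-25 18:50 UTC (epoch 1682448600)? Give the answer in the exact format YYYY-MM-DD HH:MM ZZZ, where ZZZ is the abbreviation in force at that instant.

2023-04-26 02:35 LHW

Query: 2023-04-25 18:50 UTC
Rule 4/4 (LHW, +07:45): 2022-12-23 15:25 UTC ≤ query < +∞
18·60 + 50 + 465 = 1595 min
1595 = 1·1440 + 155; 155 = 2·60 + 35 → 02:35, 2023-04-25 + 1 day = 2023-04-26
→ 2023-04-26 02:35 LHW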